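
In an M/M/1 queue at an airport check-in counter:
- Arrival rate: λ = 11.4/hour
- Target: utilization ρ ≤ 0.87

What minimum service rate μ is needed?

ρ = λ/μ, so μ = λ/ρ
μ ≥ 11.4/0.87 = 13.1034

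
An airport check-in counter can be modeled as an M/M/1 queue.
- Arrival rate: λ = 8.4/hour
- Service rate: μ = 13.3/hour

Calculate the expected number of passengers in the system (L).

ρ = λ/μ = 8.4/13.3 = 0.6316
For M/M/1: L = λ/(μ-λ)
L = 8.4/(13.3-8.4) = 8.4/4.90
L = 1.7143 passengers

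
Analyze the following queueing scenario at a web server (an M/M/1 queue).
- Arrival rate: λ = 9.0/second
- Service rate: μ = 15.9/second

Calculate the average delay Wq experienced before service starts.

First, compute utilization: ρ = λ/μ = 9.0/15.9 = 0.5660
For M/M/1: Wq = λ/(μ(μ-λ))
Wq = 9.0/(15.9 × (15.9-9.0))
Wq = 9.0/(15.9 × 6.90)
Wq = 0.08203 seconds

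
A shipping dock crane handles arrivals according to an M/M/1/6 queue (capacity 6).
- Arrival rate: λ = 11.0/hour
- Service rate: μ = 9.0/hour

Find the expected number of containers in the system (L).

ρ = λ/μ = 11.0/9.0 = 1.222222
P₀ = (1-ρ)/(1-ρ^(K+1)) = (1-1.222222)/(1-1.222222^7) = -0.2222/-3.0743 = 0.07228
P_K = P₀×ρ^K = 0.072284 × 1.222222^6 = 0.072284 × 3.3335 = 0.2410
L = ρ[1 - (K+1)ρ^K + Kρ^(K+1)] / [(1-ρ)(1-ρ^(K+1))]
L = 1.222222 × (1 - 7×3.33350 + 6×4.07428) / ((1 - 1.222222) × (1 - 4.07428)) = 3.7770 containers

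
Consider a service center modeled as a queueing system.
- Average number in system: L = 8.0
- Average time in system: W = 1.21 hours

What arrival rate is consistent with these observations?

Little's Law: L = λW, so λ = L/W
λ = 8.0/1.21 = 6.6116 customers/hour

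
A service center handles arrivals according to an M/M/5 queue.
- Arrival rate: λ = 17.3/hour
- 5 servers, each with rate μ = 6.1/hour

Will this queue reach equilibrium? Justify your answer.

Stability requires ρ = λ/(cμ) < 1
ρ = 17.3/(5 × 6.1) = 17.3/30.50 = 0.5672
Since 0.5672 < 1, the system is STABLE.
The servers are busy 56.72% of the time.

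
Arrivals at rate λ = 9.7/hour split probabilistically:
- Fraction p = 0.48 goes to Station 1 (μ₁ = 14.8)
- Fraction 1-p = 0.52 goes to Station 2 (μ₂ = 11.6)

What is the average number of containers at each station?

Effective rates: λ₁ = 9.7×0.48 = 4.656, λ₂ = 9.7×0.52 = 5.044
Station 1: ρ₁ = 4.656/14.8 = 0.3146, L₁ = ρ₁/(1-ρ₁) = 0.3146/(1-0.3146) = 0.4590
Station 2: ρ₂ = 5.044/11.6 = 0.43483, L₂ = ρ₂/(1-ρ₂) = 0.43483/(1-0.43483) = 0.7694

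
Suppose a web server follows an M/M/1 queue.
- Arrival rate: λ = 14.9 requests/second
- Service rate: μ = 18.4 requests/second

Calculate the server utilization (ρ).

Server utilization: ρ = λ/μ
ρ = 14.9/18.4 = 0.8098
The server is busy 80.98% of the time.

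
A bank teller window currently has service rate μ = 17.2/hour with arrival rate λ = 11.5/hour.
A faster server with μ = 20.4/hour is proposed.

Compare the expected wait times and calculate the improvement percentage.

System 1: ρ₁ = 11.5/17.2 = 0.6686, W₁ = 1/(17.2-11.5) = 0.17544
System 2: ρ₂ = 11.5/20.4 = 0.5637, W₂ = 1/(20.4-11.5) = 0.11236
Improvement: (W₁-W₂)/W₁ = (0.17544-0.11236)/0.17544 = 35.96%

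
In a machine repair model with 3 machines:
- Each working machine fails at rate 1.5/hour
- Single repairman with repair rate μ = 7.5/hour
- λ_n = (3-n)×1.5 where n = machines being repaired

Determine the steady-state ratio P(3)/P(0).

P(3)/P(0) = ∏_{i=0}^{3-1} λ_i/μ_{i+1}
= (3-0)×1.5/7.5 × (3-1)×1.5/7.5 × (3-2)×1.5/7.5
= 0.04800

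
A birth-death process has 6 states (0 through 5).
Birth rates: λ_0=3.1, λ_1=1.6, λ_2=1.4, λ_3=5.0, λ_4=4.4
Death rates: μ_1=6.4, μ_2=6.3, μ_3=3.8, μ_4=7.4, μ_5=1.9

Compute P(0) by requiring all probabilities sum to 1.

Ratios P(n)/P(0) = (λ₀···λₙ₋₁)/(μ₁···μₙ):
P(1)/P(0) = (3.1)/(6.4) = 0.4844
P(2)/P(0) = (3.1×1.6)/(6.4×6.3) = 0.1230
P(3)/P(0) = (3.1×1.6×1.4)/(6.4×6.3×3.8) = 0.04532
P(4)/P(0) = (3.1×1.6×1.4×5.0)/(6.4×6.3×3.8×7.4) = 0.03062
P(5)/P(0) = (3.1×1.6×1.4×5.0×4.4)/(6.4×6.3×3.8×7.4×1.9) = 0.07092

Normalization: ∑ P(n) = 1
P(0) × (1.0000 + 0.4844 + 0.1230 + 0.04532 + 0.03062 + 0.07092) = 1
P(0) × 1.7543 = 1
P(0) = 1/1.7543 = 0.5700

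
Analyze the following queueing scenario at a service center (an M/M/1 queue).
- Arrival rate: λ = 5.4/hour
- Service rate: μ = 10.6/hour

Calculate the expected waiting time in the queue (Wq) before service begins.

First, compute utilization: ρ = λ/μ = 5.4/10.6 = 0.5094
For M/M/1: Wq = λ/(μ(μ-λ))
Wq = 5.4/(10.6 × (10.6-5.4))
Wq = 5.4/(10.6 × 5.20)
Wq = 0.09797 hours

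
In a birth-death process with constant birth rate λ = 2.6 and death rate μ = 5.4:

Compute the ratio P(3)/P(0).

For constant rates: P(n)/P(0) = (λ/μ)^n
P(3)/P(0) = (2.6/5.4)^3 = 0.4815^3 = 0.1116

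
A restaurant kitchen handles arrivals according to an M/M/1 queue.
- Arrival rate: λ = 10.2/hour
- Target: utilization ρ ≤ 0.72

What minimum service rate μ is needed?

ρ = λ/μ, so μ = λ/ρ
μ ≥ 10.2/0.72 = 14.1667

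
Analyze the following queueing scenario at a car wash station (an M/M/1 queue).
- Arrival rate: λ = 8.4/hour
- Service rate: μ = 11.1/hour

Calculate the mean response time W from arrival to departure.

First, compute utilization: ρ = λ/μ = 8.4/11.1 = 0.7568
For M/M/1: W = 1/(μ-λ)
W = 1/(11.1-8.4) = 1/2.70
W = 0.3704 hours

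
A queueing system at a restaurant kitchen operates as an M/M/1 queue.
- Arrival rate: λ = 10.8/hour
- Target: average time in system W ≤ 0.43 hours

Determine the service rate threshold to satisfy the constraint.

For M/M/1: W = 1/(μ-λ)
Need W ≤ 0.43, so 1/(μ-λ) ≤ 0.43
μ - λ ≥ 1/0.43 = 2.3256
μ ≥ 10.8 + 2.3256 = 13.1256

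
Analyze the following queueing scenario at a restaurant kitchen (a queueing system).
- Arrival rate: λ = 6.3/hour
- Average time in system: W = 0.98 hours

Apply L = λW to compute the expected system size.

Little's Law: L = λW
L = 6.3 × 0.98 = 6.1740 orders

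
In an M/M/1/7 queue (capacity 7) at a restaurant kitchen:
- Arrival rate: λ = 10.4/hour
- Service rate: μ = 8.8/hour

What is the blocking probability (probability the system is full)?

ρ = λ/μ = 10.4/8.8 = 1.18182
P₀ = (1-ρ)/(1-ρ^(K+1)) = (1-1.18182)/(1-1.18182^8) = -0.18182/-2.8055 = 0.06481
P_K = P₀×ρ^K = 0.06481 × 1.18182^7 = 0.06481 × 3.2200 = 0.2087
Blocking probability = 20.87%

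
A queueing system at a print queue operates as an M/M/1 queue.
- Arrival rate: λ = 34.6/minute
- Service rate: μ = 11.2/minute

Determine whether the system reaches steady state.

Stability requires ρ = λ/(cμ) < 1
ρ = 34.6/(1 × 11.2) = 34.6/11.20 = 3.0893
Since 3.0893 ≥ 1, the system is UNSTABLE.
Queue grows without bound. Need μ > λ = 34.6.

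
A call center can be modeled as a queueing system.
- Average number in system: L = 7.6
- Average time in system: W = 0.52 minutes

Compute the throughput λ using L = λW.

Little's Law: L = λW, so λ = L/W
λ = 7.6/0.52 = 14.6154 calls/minute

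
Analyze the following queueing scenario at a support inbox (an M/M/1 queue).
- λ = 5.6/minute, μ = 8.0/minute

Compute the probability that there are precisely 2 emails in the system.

ρ = λ/μ = 5.6/8.0 = 0.7000
P(n) = (1-ρ)ρⁿ
P(2) = (1-0.7000) × 0.7000^2
P(2) = 0.3000 × 0.4900
P(2) = 0.1470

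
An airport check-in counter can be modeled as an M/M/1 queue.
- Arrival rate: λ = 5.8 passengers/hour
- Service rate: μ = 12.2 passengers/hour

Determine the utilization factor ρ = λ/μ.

Server utilization: ρ = λ/μ
ρ = 5.8/12.2 = 0.4754
The server is busy 47.54% of the time.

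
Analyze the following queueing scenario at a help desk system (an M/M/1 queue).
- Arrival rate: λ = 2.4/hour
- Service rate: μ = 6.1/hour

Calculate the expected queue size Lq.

ρ = λ/μ = 2.4/6.1 = 0.3934
For M/M/1: Lq = λ²/(μ(μ-λ))
Lq = 5.76/(6.1 × 3.70)
Lq = 0.2552 tickets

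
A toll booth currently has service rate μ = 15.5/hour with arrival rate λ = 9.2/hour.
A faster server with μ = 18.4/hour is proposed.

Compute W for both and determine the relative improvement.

System 1: ρ₁ = 9.2/15.5 = 0.5935, W₁ = 1/(15.5-9.2) = 0.15873
System 2: ρ₂ = 9.2/18.4 = 0.5000, W₂ = 1/(18.4-9.2) = 0.10870
Improvement: (W₁-W₂)/W₁ = (0.15873-0.10870)/0.15873 = 31.52%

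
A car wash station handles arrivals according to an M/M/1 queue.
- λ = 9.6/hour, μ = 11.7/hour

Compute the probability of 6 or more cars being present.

ρ = λ/μ = 9.6/11.7 = 0.8205
P(N ≥ n) = ρⁿ
P(N ≥ 6) = 0.8205^6
P(N ≥ 6) = 0.3051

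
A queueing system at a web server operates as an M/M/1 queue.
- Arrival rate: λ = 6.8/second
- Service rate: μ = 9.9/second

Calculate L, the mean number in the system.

ρ = λ/μ = 6.8/9.9 = 0.6869
For M/M/1: L = λ/(μ-λ)
L = 6.8/(9.9-6.8) = 6.8/3.10
L = 2.1935 requests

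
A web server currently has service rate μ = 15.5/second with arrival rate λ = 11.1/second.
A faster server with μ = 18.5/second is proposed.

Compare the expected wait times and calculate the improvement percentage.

System 1: ρ₁ = 11.1/15.5 = 0.7161, W₁ = 1/(15.5-11.1) = 0.22727
System 2: ρ₂ = 11.1/18.5 = 0.6000, W₂ = 1/(18.5-11.1) = 0.13514
Improvement: (W₁-W₂)/W₁ = (0.22727-0.13514)/0.22727 = 40.54%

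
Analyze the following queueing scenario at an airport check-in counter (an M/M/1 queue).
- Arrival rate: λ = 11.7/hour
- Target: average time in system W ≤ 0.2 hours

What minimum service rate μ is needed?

For M/M/1: W = 1/(μ-λ)
Need W ≤ 0.2, so 1/(μ-λ) ≤ 0.2
μ - λ ≥ 1/0.2 = 5.0000
μ ≥ 11.7 + 5.0000 = 16.7000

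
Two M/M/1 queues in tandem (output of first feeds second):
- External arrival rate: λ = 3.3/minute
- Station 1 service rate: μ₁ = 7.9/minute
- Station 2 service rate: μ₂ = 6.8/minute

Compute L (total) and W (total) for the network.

By Jackson's theorem, each station behaves as independent M/M/1.
Station 1: ρ₁ = 3.3/7.9 = 0.4177, L₁ = ρ₁/(1-ρ₁) = λ/(μ₁-λ) = 3.3/4.60 = 0.717391
Station 2: ρ₂ = 3.3/6.8 = 0.4853, L₂ = ρ₂/(1-ρ₂) = λ/(μ₂-λ) = 3.3/3.50 = 0.942857
Total: L = L₁ + L₂ = 0.717391 + 0.942857 = 1.6602
W = L/λ = 1.6602/3.3 = 0.5031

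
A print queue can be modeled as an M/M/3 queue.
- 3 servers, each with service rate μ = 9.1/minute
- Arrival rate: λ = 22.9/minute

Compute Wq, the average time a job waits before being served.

Traffic intensity: ρ = λ/(cμ) = 22.9/(3×9.1) = 0.8388
Since ρ = 0.8388 < 1, system is stable.
Offered load a = λ/μ = cρ = 22.9/9.1 = 2.5165
P₀ = [ Σₙ₌₀^2 aⁿ/n! + a^3/(3!(1-ρ)) ]⁻¹
Σ = a^0/0! + a^1/1! + a^2/2! = 1.0000 + 2.5165 + 3.1663 = 6.6828
a^3/(3!(1-ρ)) = 15.9361/(6 × 0.161172) = 16.4794
P₀ = 1/(6.6828 + 16.4794) = 0.04317
Lq = P₀·a^3·ρ / (3!(1-ρ)²) = 0.0431738 × 15.9361 × 0.838828 / (6 × 0.0259765) = 3.7029
Wq = Lq/λ = 3.7029/22.9 = 0.1617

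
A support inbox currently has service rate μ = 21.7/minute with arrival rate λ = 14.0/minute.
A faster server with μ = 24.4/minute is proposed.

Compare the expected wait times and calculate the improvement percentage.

System 1: ρ₁ = 14.0/21.7 = 0.6452, W₁ = 1/(21.7-14.0) = 0.12987
System 2: ρ₂ = 14.0/24.4 = 0.5738, W₂ = 1/(24.4-14.0) = 0.096154
Improvement: (W₁-W₂)/W₁ = (0.12987-0.096154)/0.12987 = 25.96%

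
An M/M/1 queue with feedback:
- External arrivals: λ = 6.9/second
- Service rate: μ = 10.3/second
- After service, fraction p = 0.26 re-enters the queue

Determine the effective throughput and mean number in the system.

Effective arrival rate: λ_eff = λ/(1-p) = 6.9/(1-0.26) = 6.9/0.74 = 9.32432
ρ = λ_eff/μ = 9.32432/10.3 = 0.905274
L = ρ/(1-ρ) = 0.905274/(1-0.905274) = 9.5568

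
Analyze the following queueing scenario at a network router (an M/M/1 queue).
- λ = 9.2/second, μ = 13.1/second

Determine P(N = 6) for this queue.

ρ = λ/μ = 9.2/13.1 = 0.7023
P(n) = (1-ρ)ρⁿ
P(6) = (1-0.7023) × 0.7023^6
P(6) = 0.2977 × 0.1200
P(6) = 0.03572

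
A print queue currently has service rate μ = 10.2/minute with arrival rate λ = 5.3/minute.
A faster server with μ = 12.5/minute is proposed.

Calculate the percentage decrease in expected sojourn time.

System 1: ρ₁ = 5.3/10.2 = 0.5196, W₁ = 1/(10.2-5.3) = 0.20408
System 2: ρ₂ = 5.3/12.5 = 0.4240, W₂ = 1/(12.5-5.3) = 0.13889
Improvement: (W₁-W₂)/W₁ = (0.20408-0.13889)/0.20408 = 31.94%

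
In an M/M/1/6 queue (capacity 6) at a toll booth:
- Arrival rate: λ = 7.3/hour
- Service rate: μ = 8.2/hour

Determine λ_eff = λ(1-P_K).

ρ = λ/μ = 7.3/8.2 = 0.89024
P₀ = (1-ρ)/(1-ρ^(K+1)) = (1-0.89024)/(1-0.89024^7) = 0.10976/0.55685 = 0.1971
P_K = P₀×ρ^K = 0.1971 × 0.89024^6 = 0.1971 × 0.4978 = 0.09812
λ_eff = λ(1-P_K) = 7.3 × (1 - 0.09812) = 7.3 × 0.90188 = 6.5837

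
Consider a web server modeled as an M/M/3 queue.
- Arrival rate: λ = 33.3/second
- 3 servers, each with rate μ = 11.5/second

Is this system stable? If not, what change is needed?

Stability requires ρ = λ/(cμ) < 1
ρ = 33.3/(3 × 11.5) = 33.3/34.50 = 0.9652
Since 0.9652 < 1, the system is STABLE.
The servers are busy 96.52% of the time.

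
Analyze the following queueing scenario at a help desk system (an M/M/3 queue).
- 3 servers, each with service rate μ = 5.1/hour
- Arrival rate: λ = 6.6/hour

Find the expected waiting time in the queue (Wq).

Traffic intensity: ρ = λ/(cμ) = 6.6/(3×5.1) = 0.4314
Since ρ = 0.4314 < 1, system is stable.
Offered load a = λ/μ = cρ = 6.6/5.1 = 1.2941
P₀ = [ Σₙ₌₀^2 aⁿ/n! + a^3/(3!(1-ρ)) ]⁻¹
Σ = a^0/0! + a^1/1! + a^2/2! = 1.0000 + 1.2941 + 0.8374 = 3.1315
a^3/(3!(1-ρ)) = 2.1673/(6 × 0.56863) = 0.6352
P₀ = 1/(3.1315 + 0.6352) = 0.2655
Lq = P₀·a^3·ρ / (3!(1-ρ)²) = 0.26548 × 2.1673 × 0.43137 / (6 × 0.32334) = 0.1279
Wq = Lq/λ = 0.1279/6.6 = 0.01938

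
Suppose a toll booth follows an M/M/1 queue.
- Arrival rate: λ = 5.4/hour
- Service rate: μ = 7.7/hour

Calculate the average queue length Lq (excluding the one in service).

ρ = λ/μ = 5.4/7.7 = 0.7013
For M/M/1: Lq = λ²/(μ(μ-λ))
Lq = 29.16/(7.7 × 2.30)
Lq = 1.6465 vehicles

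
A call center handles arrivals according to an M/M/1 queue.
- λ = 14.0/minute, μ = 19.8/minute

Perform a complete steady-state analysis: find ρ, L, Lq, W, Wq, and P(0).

Step 1: ρ = λ/μ = 14.0/19.8 = 0.7071
Step 2: L = λ/(μ-λ) = 14.0/5.80 = 2.4138
Step 3: Lq = λ²/(μ(μ-λ)) = 196.00/(19.8×5.80) = 1.7067
Step 4: W = 1/(μ-λ) = 1/5.80 = 0.172414
Step 5: Wq = λ/(μ(μ-λ)) = 14.0/(19.8×5.80) = 0.1219
Step 6: P(0) = 1-ρ = 0.2929
Verify: L = λW = 14.0×0.172414 = 2.4138 ✔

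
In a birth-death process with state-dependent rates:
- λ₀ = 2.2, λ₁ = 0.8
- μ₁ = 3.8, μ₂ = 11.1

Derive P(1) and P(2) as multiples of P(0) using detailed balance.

Balance equations:
State 0: λ₀P₀ = μ₁P₁ → P₁ = (λ₀/μ₁)P₀ = (2.2/3.8)P₀ = 0.5789P₀
State 1: P₂ = (λ₀λ₁)/(μ₁μ₂)P₀ = (2.2×0.8)/(3.8×11.1)P₀ = 0.04173P₀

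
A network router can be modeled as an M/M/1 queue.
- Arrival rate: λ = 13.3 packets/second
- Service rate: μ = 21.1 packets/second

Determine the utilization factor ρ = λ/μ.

Server utilization: ρ = λ/μ
ρ = 13.3/21.1 = 0.6303
The server is busy 63.03% of the time.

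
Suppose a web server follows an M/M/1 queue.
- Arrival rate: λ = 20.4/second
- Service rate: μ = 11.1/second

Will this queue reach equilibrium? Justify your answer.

Stability requires ρ = λ/(cμ) < 1
ρ = 20.4/(1 × 11.1) = 20.4/11.10 = 1.8378
Since 1.8378 ≥ 1, the system is UNSTABLE.
Queue grows without bound. Need μ > λ = 20.4.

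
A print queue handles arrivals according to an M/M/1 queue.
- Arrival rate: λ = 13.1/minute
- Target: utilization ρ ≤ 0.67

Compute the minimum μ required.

ρ = λ/μ, so μ = λ/ρ
μ ≥ 13.1/0.67 = 19.5522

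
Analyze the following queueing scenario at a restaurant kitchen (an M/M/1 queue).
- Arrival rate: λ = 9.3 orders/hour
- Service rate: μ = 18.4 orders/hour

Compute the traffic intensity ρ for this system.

Server utilization: ρ = λ/μ
ρ = 9.3/18.4 = 0.5054
The server is busy 50.54% of the time.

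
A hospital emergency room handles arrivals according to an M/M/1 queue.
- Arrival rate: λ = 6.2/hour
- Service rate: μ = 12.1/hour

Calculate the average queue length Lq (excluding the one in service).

ρ = λ/μ = 6.2/12.1 = 0.5124
For M/M/1: Lq = λ²/(μ(μ-λ))
Lq = 38.44/(12.1 × 5.90)
Lq = 0.5385 patients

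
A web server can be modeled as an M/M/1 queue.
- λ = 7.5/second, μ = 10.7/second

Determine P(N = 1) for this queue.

ρ = λ/μ = 7.5/10.7 = 0.7009
P(n) = (1-ρ)ρⁿ
P(1) = (1-0.7009) × 0.7009^1
P(1) = 0.2991 × 0.7009
P(1) = 0.2096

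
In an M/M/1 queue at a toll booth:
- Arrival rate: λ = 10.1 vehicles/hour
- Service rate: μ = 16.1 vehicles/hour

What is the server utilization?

Server utilization: ρ = λ/μ
ρ = 10.1/16.1 = 0.6273
The server is busy 62.73% of the time.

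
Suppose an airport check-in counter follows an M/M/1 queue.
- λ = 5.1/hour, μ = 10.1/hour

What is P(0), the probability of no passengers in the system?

ρ = λ/μ = 5.1/10.1 = 0.5050
P(0) = 1 - ρ = 1 - 0.5050 = 0.4950
The server is idle 49.50% of the time.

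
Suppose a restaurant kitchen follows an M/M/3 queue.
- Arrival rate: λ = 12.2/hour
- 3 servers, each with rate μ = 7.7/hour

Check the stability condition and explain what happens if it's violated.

Stability requires ρ = λ/(cμ) < 1
ρ = 12.2/(3 × 7.7) = 12.2/23.10 = 0.5281
Since 0.5281 < 1, the system is STABLE.
The servers are busy 52.81% of the time.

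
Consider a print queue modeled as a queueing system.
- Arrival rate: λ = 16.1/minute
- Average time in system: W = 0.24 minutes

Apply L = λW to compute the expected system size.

Little's Law: L = λW
L = 16.1 × 0.24 = 3.8640 jobs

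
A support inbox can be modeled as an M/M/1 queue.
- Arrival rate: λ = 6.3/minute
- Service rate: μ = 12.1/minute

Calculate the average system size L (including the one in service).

ρ = λ/μ = 6.3/12.1 = 0.5207
For M/M/1: L = λ/(μ-λ)
L = 6.3/(12.1-6.3) = 6.3/5.80
L = 1.0862 emails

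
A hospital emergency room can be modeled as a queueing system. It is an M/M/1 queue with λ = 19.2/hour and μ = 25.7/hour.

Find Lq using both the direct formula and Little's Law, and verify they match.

Method 1 (direct): Lq = λ²/(μ(μ-λ)) = 368.64/(25.7 × 6.50) = 2.2068

Method 2 (Little's Law):
W = 1/(μ-λ) = 1/6.50 = 0.15385
Wq = W - 1/μ = 0.15385 - 0.038911 = 0.11494
Lq = λWq = 19.2 × 0.11494 = 2.2068 ✔ (matches Method 1)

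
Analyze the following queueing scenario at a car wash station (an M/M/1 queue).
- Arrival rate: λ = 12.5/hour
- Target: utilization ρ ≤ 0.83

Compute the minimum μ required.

ρ = λ/μ, so μ = λ/ρ
μ ≥ 12.5/0.83 = 15.0602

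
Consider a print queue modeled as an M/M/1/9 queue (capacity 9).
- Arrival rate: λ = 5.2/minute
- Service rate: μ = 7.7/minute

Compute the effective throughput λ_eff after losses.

ρ = λ/μ = 5.2/7.7 = 0.67532
P₀ = (1-ρ)/(1-ρ^(K+1)) = (1-0.67532)/(1-0.67532^10) = 0.3247/0.9803 = 0.3312
P_K = P₀×ρ^K = 0.33121 × 0.67532^9 = 0.33121 × 0.029214 = 0.009676
λ_eff = λ(1-P_K) = 5.2 × (1 - 0.009676) = 5.2 × 0.99032 = 5.1497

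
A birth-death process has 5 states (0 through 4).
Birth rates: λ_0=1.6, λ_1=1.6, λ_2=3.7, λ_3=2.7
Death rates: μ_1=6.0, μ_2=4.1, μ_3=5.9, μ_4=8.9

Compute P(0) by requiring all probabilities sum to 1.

Ratios P(n)/P(0) = (λ₀···λₙ₋₁)/(μ₁···μₙ):
P(1)/P(0) = (1.6)/(6.0) = 0.26667
P(2)/P(0) = (1.6×1.6)/(6.0×4.1) = 0.10407
P(3)/P(0) = (1.6×1.6×3.7)/(6.0×4.1×5.9) = 0.065261
P(4)/P(0) = (1.6×1.6×3.7×2.7)/(6.0×4.1×5.9×8.9) = 0.019798

Normalization: ∑ P(n) = 1
P(0) × (1.0000 + 0.26667 + 0.10407 + 0.065261 + 0.019798) = 1
P(0) × 1.4558 = 1
P(0) = 1/1.4558 = 0.6869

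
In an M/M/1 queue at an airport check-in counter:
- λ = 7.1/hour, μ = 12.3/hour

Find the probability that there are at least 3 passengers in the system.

ρ = λ/μ = 7.1/12.3 = 0.5772
P(N ≥ n) = ρⁿ
P(N ≥ 3) = 0.5772^3
P(N ≥ 3) = 0.1923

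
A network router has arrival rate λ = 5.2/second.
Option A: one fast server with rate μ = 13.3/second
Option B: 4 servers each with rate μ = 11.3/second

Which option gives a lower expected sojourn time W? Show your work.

Option A: single server μ = 13.3 (M/M/1)
  ρ_A = 5.2/13.3 = 0.3910
  W_A = 1/(μ-λ) = 1/(13.3-5.2) = 1/8.10 = 0.1235

Option B: 4 servers μ = 11.3 (M/M/4)
  ρ_B = λ/(cμ) = 5.2/(4×11.3) = 0.1150
  Offered load a = λ/μ = cρ = 5.2/11.3 = 0.4602
  P₀ = [ Σₙ₌₀^3 aⁿ/n! + a^4/(4!(1-ρ)) ]⁻¹
  Σ = a^0/0! + a^1/1! + a^2/2! + a^3/3! = 1.0000 + 0.4602 + 0.1059 + 0.01624 = 1.5823
  a^4/(4!(1-ρ)) = 0.04484/(24 × 0.8850) = 0.002111
  P₀ = 1/(1.5823 + 0.002111) = 0.6311
  Lq = P₀·a^4·ρ / (4!(1-ρ)²) = 0.6311 × 0.04484 × 0.1150 / (24 × 0.7831) = 0.0001732
  Wq_B = Lq/λ = 0.0001732/5.2 = 0.00003331
  W_B = Wq_B + 1/μ = 0.00003331 + 0.08850 = 0.08853

Since W_B = 0.08853 < W_A = 0.1235, Option B (multiple servers) has the shorter time in system.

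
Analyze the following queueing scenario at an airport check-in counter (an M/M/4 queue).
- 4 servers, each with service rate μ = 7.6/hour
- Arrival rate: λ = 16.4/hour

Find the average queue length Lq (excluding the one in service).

Traffic intensity: ρ = λ/(cμ) = 16.4/(4×7.6) = 0.5395
Since ρ = 0.5395 < 1, system is stable.
Offered load a = λ/μ = cρ = 16.4/7.6 = 2.1579
P₀ = [ Σₙ₌₀^3 aⁿ/n! + a^4/(4!(1-ρ)) ]⁻¹
Σ = a^0/0! + a^1/1! + a^2/2! + a^3/3! = 1.0000 + 2.1579 + 2.3283 + 1.6747 = 7.1609
a^4/(4!(1-ρ)) = 21.6831/(24 × 0.46053) = 1.9618
P₀ = 1/(7.1609 + 1.9618) = 0.1096
Lq = P₀·a^4·ρ / (4!(1-ρ)²) = 0.1096 × 21.6831 × 0.5395 / (24 × 0.2121) = 0.2519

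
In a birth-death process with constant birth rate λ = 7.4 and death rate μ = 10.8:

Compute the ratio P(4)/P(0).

For constant rates: P(n)/P(0) = (λ/μ)^n
P(4)/P(0) = (7.4/10.8)^4 = 0.6852^4 = 0.2204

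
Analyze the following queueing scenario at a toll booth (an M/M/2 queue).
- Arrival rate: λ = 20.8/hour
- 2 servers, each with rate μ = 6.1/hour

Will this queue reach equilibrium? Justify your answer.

Stability requires ρ = λ/(cμ) < 1
ρ = 20.8/(2 × 6.1) = 20.8/12.20 = 1.7049
Since 1.7049 ≥ 1, the system is UNSTABLE.
Need c > λ/μ = 20.8/6.1 = 3.41.
Minimum servers needed: c = 4.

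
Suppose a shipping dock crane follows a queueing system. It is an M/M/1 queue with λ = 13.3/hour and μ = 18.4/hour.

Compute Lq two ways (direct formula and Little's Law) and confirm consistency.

Method 1 (direct): Lq = λ²/(μ(μ-λ)) = 176.89/(18.4 × 5.10) = 1.8850

Method 2 (Little's Law):
W = 1/(μ-λ) = 1/5.10 = 0.19608
Wq = W - 1/μ = 0.19608 - 0.054348 = 0.14173
Lq = λWq = 13.3 × 0.14173 = 1.8850 ✔ (matches Method 1)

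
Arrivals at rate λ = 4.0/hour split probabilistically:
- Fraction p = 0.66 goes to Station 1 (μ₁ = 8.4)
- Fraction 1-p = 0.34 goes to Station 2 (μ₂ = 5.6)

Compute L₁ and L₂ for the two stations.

Effective rates: λ₁ = 4.0×0.66 = 2.64, λ₂ = 4.0×0.34 = 1.36
Station 1: ρ₁ = 2.64/8.4 = 0.31429, L₁ = ρ₁/(1-ρ₁) = 0.31429/(1-0.31429) = 0.4583
Station 2: ρ₂ = 1.36/5.6 = 0.2429, L₂ = ρ₂/(1-ρ₂) = 0.2429/(1-0.2429) = 0.3208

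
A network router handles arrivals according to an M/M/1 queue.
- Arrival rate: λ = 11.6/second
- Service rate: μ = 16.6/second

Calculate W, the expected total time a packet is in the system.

First, compute utilization: ρ = λ/μ = 11.6/16.6 = 0.6988
For M/M/1: W = 1/(μ-λ)
W = 1/(16.6-11.6) = 1/5.00
W = 0.2000 seconds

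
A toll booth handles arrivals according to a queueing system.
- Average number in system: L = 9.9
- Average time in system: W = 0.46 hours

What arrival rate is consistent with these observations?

Little's Law: L = λW, so λ = L/W
λ = 9.9/0.46 = 21.5217 vehicles/hour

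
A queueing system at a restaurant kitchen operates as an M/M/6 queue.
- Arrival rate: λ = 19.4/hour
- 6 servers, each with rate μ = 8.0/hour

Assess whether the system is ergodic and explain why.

Stability requires ρ = λ/(cμ) < 1
ρ = 19.4/(6 × 8.0) = 19.4/48.00 = 0.4042
Since 0.4042 < 1, the system is STABLE.
The servers are busy 40.42% of the time.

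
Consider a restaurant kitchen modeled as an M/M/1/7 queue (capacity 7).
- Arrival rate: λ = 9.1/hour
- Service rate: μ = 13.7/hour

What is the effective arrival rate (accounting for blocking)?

ρ = λ/μ = 9.1/13.7 = 0.66423
P₀ = (1-ρ)/(1-ρ^(K+1)) = (1-0.66423)/(1-0.66423^8) = 0.3358/0.9621 = 0.3490
P_K = P₀×ρ^K = 0.3490 × 0.66423^7 = 0.3490 × 0.05705 = 0.01991
λ_eff = λ(1-P_K) = 9.1 × (1 - 0.01991) = 9.1 × 0.98009 = 8.9188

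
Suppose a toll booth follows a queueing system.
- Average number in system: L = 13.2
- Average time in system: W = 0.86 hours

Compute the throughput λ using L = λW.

Little's Law: L = λW, so λ = L/W
λ = 13.2/0.86 = 15.3488 vehicles/hour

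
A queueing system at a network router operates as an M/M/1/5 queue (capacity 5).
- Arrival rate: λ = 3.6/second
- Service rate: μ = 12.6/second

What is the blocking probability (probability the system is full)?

ρ = λ/μ = 3.6/12.6 = 0.28571
P₀ = (1-ρ)/(1-ρ^(K+1)) = (1-0.28571)/(1-0.28571^6) = 0.7143/0.9995 = 0.7147
P_K = P₀×ρ^K = 0.7147 × 0.28571^5 = 0.7147 × 0.001904 = 0.001361
Blocking probability = 0.14%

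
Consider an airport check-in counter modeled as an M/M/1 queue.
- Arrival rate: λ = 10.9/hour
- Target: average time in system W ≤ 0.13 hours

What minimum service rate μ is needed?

For M/M/1: W = 1/(μ-λ)
Need W ≤ 0.13, so 1/(μ-λ) ≤ 0.13
μ - λ ≥ 1/0.13 = 7.6923
μ ≥ 10.9 + 7.6923 = 18.5923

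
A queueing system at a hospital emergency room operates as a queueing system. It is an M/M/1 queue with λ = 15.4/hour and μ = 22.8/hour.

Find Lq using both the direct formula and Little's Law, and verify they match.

Method 1 (direct): Lq = λ²/(μ(μ-λ)) = 237.16/(22.8 × 7.40) = 1.4056

Method 2 (Little's Law):
W = 1/(μ-λ) = 1/7.40 = 0.135135
Wq = W - 1/μ = 0.135135 - 0.0438596 = 0.091275
Lq = λWq = 15.4 × 0.091275 = 1.4056 ✔ (matches Method 1)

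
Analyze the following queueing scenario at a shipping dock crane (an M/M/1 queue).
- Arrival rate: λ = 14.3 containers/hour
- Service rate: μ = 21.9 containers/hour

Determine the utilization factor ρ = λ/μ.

Server utilization: ρ = λ/μ
ρ = 14.3/21.9 = 0.6530
The server is busy 65.30% of the time.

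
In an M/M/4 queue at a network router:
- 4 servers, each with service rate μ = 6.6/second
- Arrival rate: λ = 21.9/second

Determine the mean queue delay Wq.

Traffic intensity: ρ = λ/(cμ) = 21.9/(4×6.6) = 0.8295
Since ρ = 0.8295 < 1, system is stable.
Offered load a = λ/μ = cρ = 21.9/6.6 = 3.3182
P₀ = [ Σₙ₌₀^3 aⁿ/n! + a^4/(4!(1-ρ)) ]⁻¹
Σ = a^0/0! + a^1/1! + a^2/2! + a^3/3! = 1.0000 + 3.3182 + 5.5052 + 6.0890 = 15.9124
a^4/(4!(1-ρ)) = 121.2274/(24 × 0.1704545) = 29.6334
P₀ = 1/(15.9124 + 29.6334) = 0.02196
Lq = P₀·a^4·ρ / (4!(1-ρ)²) = 0.021956 × 121.2274 × 0.82955 / (24 × 0.029055) = 3.1664
Wq = Lq/λ = 3.1664/21.9 = 0.1446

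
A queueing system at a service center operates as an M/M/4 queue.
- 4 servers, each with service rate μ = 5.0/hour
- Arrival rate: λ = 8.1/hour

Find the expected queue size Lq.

Traffic intensity: ρ = λ/(cμ) = 8.1/(4×5.0) = 0.4050
Since ρ = 0.4050 < 1, system is stable.
Offered load a = λ/μ = cρ = 8.1/5.0 = 1.6200
P₀ = [ Σₙ₌₀^3 aⁿ/n! + a^4/(4!(1-ρ)) ]⁻¹
Σ = a^0/0! + a^1/1! + a^2/2! + a^3/3! = 1.0000 + 1.6200 + 1.3122 + 0.7086 = 4.6408
a^4/(4!(1-ρ)) = 6.8875/(24 × 0.5950) = 0.4823
P₀ = 1/(4.6408 + 0.4823) = 0.1952
Lq = P₀·a^4·ρ / (4!(1-ρ)²) = 0.19519 × 6.8875 × 0.40500 / (24 × 0.35402) = 0.06408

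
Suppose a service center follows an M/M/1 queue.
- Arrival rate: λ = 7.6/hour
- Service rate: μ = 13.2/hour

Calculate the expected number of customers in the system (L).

ρ = λ/μ = 7.6/13.2 = 0.5758
For M/M/1: L = λ/(μ-λ)
L = 7.6/(13.2-7.6) = 7.6/5.60
L = 1.3571 customers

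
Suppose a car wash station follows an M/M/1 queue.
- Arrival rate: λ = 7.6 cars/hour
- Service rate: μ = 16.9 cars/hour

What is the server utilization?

Server utilization: ρ = λ/μ
ρ = 7.6/16.9 = 0.4497
The server is busy 44.97% of the time.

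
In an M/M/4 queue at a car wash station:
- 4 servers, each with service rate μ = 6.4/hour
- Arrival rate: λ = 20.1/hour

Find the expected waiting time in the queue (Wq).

Traffic intensity: ρ = λ/(cμ) = 20.1/(4×6.4) = 0.7852
Since ρ = 0.7852 < 1, system is stable.
Offered load a = λ/μ = cρ = 20.1/6.4 = 3.1406
P₀ = [ Σₙ₌₀^3 aⁿ/n! + a^4/(4!(1-ρ)) ]⁻¹
Σ = a^0/0! + a^1/1! + a^2/2! + a^3/3! = 1.0000 + 3.1406 + 4.9318 + 5.1629 = 14.2353
a^4/(4!(1-ρ)) = 97.2891/(24 × 0.214844) = 18.8682
P₀ = 1/(14.2353 + 18.8682) = 0.03021
Lq = P₀·a^4·ρ / (4!(1-ρ)²) = 0.030208 × 97.2891 × 0.78516 / (24 × 0.046158) = 2.0830
Wq = Lq/λ = 2.0830/20.1 = 0.1036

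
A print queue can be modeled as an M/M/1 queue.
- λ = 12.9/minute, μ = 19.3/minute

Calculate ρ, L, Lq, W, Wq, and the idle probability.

Step 1: ρ = λ/μ = 12.9/19.3 = 0.6684
Step 2: L = λ/(μ-λ) = 12.9/6.40 = 2.0156
Step 3: Lq = λ²/(μ(μ-λ)) = 166.41/(19.3×6.40) = 1.3472
Step 4: W = 1/(μ-λ) = 1/6.40 = 0.15625
Step 5: Wq = λ/(μ(μ-λ)) = 12.9/(19.3×6.40) = 0.1044
Step 6: P(0) = 1-ρ = 0.3316
Verify: L = λW = 12.9×0.15625 = 2.0156 ✔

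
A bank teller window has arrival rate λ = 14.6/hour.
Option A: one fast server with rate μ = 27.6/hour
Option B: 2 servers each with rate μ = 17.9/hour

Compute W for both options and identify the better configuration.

Option A: single server μ = 27.6 (M/M/1)
  ρ_A = 14.6/27.6 = 0.5290
  W_A = 1/(μ-λ) = 1/(27.6-14.6) = 1/13.00 = 0.07692

Option B: 2 servers μ = 17.9 (M/M/2)
  ρ_B = λ/(cμ) = 14.6/(2×17.9) = 0.4078
  Offered load a = λ/μ = cρ = 14.6/17.9 = 0.8156
  P₀ = [ Σₙ₌₀^1 aⁿ/n! + a^2/(2!(1-ρ)) ]⁻¹
  Σ = a^0/0! + a^1/1! = 1.0000 + 0.8156 = 1.8156
  a^2/(2!(1-ρ)) = 0.6653/(2 × 0.5922) = 0.5617
  P₀ = 1/(1.8156 + 0.5617) = 0.4206
  Lq = P₀·a^2·ρ / (2!(1-ρ)²) = 0.4206 × 0.6653 × 0.4078 / (2 × 0.3507) = 0.1627
  Wq_B = Lq/λ = 0.16272/14.6 = 0.011145
  W_B = Wq_B + 1/μ = 0.011145 + 0.055866 = 0.06701

Since W_B = 0.06701 < W_A = 0.07692, Option B (multiple servers) has the shorter time in system.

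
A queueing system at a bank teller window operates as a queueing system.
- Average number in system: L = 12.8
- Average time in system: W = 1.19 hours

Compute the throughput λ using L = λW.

Little's Law: L = λW, so λ = L/W
λ = 12.8/1.19 = 10.7563 transactions/hour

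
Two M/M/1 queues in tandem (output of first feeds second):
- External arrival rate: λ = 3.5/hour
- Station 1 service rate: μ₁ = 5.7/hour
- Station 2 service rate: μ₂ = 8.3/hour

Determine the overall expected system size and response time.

By Jackson's theorem, each station behaves as independent M/M/1.
Station 1: ρ₁ = 3.5/5.7 = 0.6140, L₁ = ρ₁/(1-ρ₁) = λ/(μ₁-λ) = 3.5/2.20 = 1.5909
Station 2: ρ₂ = 3.5/8.3 = 0.4217, L₂ = ρ₂/(1-ρ₂) = λ/(μ₂-λ) = 3.5/4.80 = 0.7292
Total: L = L₁ + L₂ = 1.5909 + 0.7292 = 2.3201
W = L/λ = 2.3201/3.5 = 0.6629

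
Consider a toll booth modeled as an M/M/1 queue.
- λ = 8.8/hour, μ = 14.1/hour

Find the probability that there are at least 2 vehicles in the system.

ρ = λ/μ = 8.8/14.1 = 0.6241
P(N ≥ n) = ρⁿ
P(N ≥ 2) = 0.6241^2
P(N ≥ 2) = 0.3895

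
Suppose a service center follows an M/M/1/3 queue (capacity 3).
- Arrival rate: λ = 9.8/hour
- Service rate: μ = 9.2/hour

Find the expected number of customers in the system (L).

ρ = λ/μ = 9.8/9.2 = 1.0652
P₀ = (1-ρ)/(1-ρ^(K+1)) = (1-1.0652)/(1-1.0652^4) = -0.065200/-0.28743 = 0.2268
P_K = P₀×ρ^K = 0.22684 × 1.0652^3 = 0.22684 × 1.2086 = 0.2742
L = ρ[1 - (K+1)ρ^K + Kρ^(K+1)] / [(1-ρ)(1-ρ^(K+1))]
L = 1.0652 × (1 - 4×1.208630 + 3×1.287433) / ((1 - 1.0652) × (1 - 1.287433)) = 1.5789 customers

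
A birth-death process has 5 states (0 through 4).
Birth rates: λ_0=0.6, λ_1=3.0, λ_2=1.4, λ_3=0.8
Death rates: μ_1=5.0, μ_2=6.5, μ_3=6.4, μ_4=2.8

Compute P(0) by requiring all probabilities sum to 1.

Ratios P(n)/P(0) = (λ₀···λₙ₋₁)/(μ₁···μₙ):
P(1)/P(0) = (0.6)/(5.0) = 0.1200
P(2)/P(0) = (0.6×3.0)/(5.0×6.5) = 0.05538
P(3)/P(0) = (0.6×3.0×1.4)/(5.0×6.5×6.4) = 0.01212
P(4)/P(0) = (0.6×3.0×1.4×0.8)/(5.0×6.5×6.4×2.8) = 0.003462

Normalization: ∑ P(n) = 1
P(0) × (1.0000 + 0.1200 + 0.05538 + 0.01212 + 0.003462) = 1
P(0) × 1.19096 = 1
P(0) = 1/1.19096 = 0.8397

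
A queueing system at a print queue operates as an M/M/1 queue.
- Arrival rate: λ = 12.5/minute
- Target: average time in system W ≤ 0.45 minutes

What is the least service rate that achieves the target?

For M/M/1: W = 1/(μ-λ)
Need W ≤ 0.45, so 1/(μ-λ) ≤ 0.45
μ - λ ≥ 1/0.45 = 2.2222
μ ≥ 12.5 + 2.2222 = 14.7222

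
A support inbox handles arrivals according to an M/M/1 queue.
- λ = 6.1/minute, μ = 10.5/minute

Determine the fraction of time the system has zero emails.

ρ = λ/μ = 6.1/10.5 = 0.5810
P(0) = 1 - ρ = 1 - 0.5810 = 0.4190
The server is idle 41.90% of the time.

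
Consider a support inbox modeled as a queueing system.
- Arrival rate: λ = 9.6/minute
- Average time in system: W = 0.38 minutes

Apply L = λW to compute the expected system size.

Little's Law: L = λW
L = 9.6 × 0.38 = 3.6480 emails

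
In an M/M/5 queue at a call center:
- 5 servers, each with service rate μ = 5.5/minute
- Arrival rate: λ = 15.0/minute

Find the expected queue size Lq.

Traffic intensity: ρ = λ/(cμ) = 15.0/(5×5.5) = 0.5455
Since ρ = 0.5455 < 1, system is stable.
Offered load a = λ/μ = cρ = 15.0/5.5 = 2.7273
P₀ = [ Σₙ₌₀^4 aⁿ/n! + a^5/(5!(1-ρ)) ]⁻¹
Σ = a^0/0! + a^1/1! + a^2/2! + a^3/3! + a^4/4! = 1.0000 + 2.7273 + 3.7190 + 3.3809 + 2.3052 = 13.1324
a^5/(5!(1-ρ)) = 150.8839/(120 × 0.45455) = 2.7662
P₀ = 1/(13.1324 + 2.7662) = 0.06290
Lq = P₀·a^5·ρ / (5!(1-ρ)²) = 0.06290 × 150.8839 × 0.5455 / (120 × 0.2066) = 0.2088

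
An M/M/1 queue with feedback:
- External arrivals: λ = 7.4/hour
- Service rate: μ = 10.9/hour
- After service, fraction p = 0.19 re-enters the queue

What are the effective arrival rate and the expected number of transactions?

Effective arrival rate: λ_eff = λ/(1-p) = 7.4/(1-0.19) = 7.4/0.81 = 9.1358
ρ = λ_eff/μ = 9.1358/10.9 = 0.838147
L = ρ/(1-ρ) = 0.838147/(1-0.838147) = 5.1784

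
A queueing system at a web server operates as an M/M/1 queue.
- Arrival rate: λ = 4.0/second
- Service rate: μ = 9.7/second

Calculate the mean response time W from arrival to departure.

First, compute utilization: ρ = λ/μ = 4.0/9.7 = 0.4124
For M/M/1: W = 1/(μ-λ)
W = 1/(9.7-4.0) = 1/5.70
W = 0.1754 seconds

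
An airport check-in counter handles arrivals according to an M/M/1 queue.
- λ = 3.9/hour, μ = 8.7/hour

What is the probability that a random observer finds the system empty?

ρ = λ/μ = 3.9/8.7 = 0.4483
P(0) = 1 - ρ = 1 - 0.4483 = 0.5517
The server is idle 55.17% of the time.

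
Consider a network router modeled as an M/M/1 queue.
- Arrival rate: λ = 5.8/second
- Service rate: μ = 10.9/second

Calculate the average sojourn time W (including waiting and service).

First, compute utilization: ρ = λ/μ = 5.8/10.9 = 0.5321
For M/M/1: W = 1/(μ-λ)
W = 1/(10.9-5.8) = 1/5.10
W = 0.1961 seconds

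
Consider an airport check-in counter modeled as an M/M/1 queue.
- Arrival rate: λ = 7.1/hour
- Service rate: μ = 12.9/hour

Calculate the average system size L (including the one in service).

ρ = λ/μ = 7.1/12.9 = 0.5504
For M/M/1: L = λ/(μ-λ)
L = 7.1/(12.9-7.1) = 7.1/5.80
L = 1.2241 passengers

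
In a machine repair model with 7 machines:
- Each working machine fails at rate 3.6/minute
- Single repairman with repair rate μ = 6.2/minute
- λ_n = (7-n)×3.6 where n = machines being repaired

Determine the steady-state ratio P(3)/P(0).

P(3)/P(0) = ∏_{i=0}^{3-1} λ_i/μ_{i+1}
= (7-0)×3.6/6.2 × (7-1)×3.6/6.2 × (7-2)×3.6/6.2
= 41.1104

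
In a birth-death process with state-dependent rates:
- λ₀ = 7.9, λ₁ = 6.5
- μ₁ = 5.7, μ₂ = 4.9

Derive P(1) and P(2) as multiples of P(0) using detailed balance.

Balance equations:
State 0: λ₀P₀ = μ₁P₁ → P₁ = (λ₀/μ₁)P₀ = (7.9/5.7)P₀ = 1.3860P₀
State 1: P₂ = (λ₀λ₁)/(μ₁μ₂)P₀ = (7.9×6.5)/(5.7×4.9)P₀ = 1.8385P₀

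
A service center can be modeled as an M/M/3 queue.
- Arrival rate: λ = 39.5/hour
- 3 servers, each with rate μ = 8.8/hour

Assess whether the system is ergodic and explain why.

Stability requires ρ = λ/(cμ) < 1
ρ = 39.5/(3 × 8.8) = 39.5/26.40 = 1.4962
Since 1.4962 ≥ 1, the system is UNSTABLE.
Need c > λ/μ = 39.5/8.8 = 4.49.
Minimum servers needed: c = 5.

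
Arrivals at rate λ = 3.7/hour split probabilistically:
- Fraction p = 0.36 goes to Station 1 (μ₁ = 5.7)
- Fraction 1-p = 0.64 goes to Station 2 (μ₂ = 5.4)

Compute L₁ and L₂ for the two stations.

Effective rates: λ₁ = 3.7×0.36 = 1.332, λ₂ = 3.7×0.64 = 2.368
Station 1: ρ₁ = 1.332/5.7 = 0.23368, L₁ = ρ₁/(1-ρ₁) = 0.23368/(1-0.23368) = 0.3049
Station 2: ρ₂ = 2.368/5.4 = 0.43852, L₂ = ρ₂/(1-ρ₂) = 0.43852/(1-0.43852) = 0.7810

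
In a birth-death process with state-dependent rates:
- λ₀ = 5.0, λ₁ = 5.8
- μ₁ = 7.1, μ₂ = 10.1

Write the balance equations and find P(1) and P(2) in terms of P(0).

Balance equations:
State 0: λ₀P₀ = μ₁P₁ → P₁ = (λ₀/μ₁)P₀ = (5.0/7.1)P₀ = 0.7042P₀
State 1: P₂ = (λ₀λ₁)/(μ₁μ₂)P₀ = (5.0×5.8)/(7.1×10.1)P₀ = 0.4044P₀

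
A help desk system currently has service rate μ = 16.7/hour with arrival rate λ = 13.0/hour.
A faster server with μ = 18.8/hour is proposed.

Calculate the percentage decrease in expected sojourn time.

System 1: ρ₁ = 13.0/16.7 = 0.7784, W₁ = 1/(16.7-13.0) = 0.27027
System 2: ρ₂ = 13.0/18.8 = 0.6915, W₂ = 1/(18.8-13.0) = 0.17241
Improvement: (W₁-W₂)/W₁ = (0.27027-0.17241)/0.27027 = 36.21%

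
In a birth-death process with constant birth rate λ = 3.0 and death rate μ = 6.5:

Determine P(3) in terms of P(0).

For constant rates: P(n)/P(0) = (λ/μ)^n
P(3)/P(0) = (3.0/6.5)^3 = 0.46154^3 = 0.09832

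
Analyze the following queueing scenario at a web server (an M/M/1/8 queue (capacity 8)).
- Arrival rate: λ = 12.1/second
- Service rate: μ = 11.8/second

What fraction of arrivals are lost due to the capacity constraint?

ρ = λ/μ = 12.1/11.8 = 1.02542
P₀ = (1-ρ)/(1-ρ^(K+1)) = (1-1.02542)/(1-1.02542^9) = -0.02542/-0.2535 = 0.1003
P_K = P₀×ρ^K = 0.1003 × 1.02542^8 = 0.1003 × 1.2224 = 0.1226
Blocking probability = 12.26%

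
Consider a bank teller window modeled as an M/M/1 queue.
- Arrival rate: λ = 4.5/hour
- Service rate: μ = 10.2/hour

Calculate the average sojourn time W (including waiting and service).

First, compute utilization: ρ = λ/μ = 4.5/10.2 = 0.4412
For M/M/1: W = 1/(μ-λ)
W = 1/(10.2-4.5) = 1/5.70
W = 0.1754 hours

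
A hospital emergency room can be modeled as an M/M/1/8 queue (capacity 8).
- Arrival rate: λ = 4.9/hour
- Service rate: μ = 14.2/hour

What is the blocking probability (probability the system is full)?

ρ = λ/μ = 4.9/14.2 = 0.34507
P₀ = (1-ρ)/(1-ρ^(K+1)) = (1-0.34507)/(1-0.34507^9) = 0.6549/0.9999 = 0.6550
P_K = P₀×ρ^K = 0.6550 × 0.34507^8 = 0.6550 × 0.0002010 = 0.0001317
Blocking probability = 0.01317%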